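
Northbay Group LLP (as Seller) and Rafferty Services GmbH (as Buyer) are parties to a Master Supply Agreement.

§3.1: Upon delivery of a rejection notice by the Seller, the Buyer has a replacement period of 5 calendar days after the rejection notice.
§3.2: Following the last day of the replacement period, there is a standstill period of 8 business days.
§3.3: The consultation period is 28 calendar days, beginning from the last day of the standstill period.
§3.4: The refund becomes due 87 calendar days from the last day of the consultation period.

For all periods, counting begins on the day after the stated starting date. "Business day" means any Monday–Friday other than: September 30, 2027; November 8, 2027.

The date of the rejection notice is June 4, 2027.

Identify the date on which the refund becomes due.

October 14, 2027

The last day of the replacement period: June 4, 2027 + 5 days = June 9, 2027.
The last day of the standstill period: 8 business days after Wednesday, June 9, 2027, skipping weekends — Jun 10, Jun 11, Jun 14, Jun 15, Jun 16, Jun 17, Jun 18, Jun 21 — lands on Monday, June 21, 2027.
The last day of the consultation period: 28 calendar days after June 21, 2027 is July 19, 2027.
The date on which the refund becomes due: July 19, 2027 + 87 days = October 14, 2027.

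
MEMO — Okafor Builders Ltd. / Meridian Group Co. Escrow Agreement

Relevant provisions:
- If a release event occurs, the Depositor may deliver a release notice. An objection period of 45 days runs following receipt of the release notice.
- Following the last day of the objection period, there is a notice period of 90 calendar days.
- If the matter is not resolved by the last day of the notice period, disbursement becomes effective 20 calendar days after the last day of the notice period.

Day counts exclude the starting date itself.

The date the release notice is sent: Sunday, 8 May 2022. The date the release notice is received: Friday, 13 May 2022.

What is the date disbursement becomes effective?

The last day of the objection period: 45 calendar days after 13 May 2022 is 27 June 2022.
The last day of the notice period: 27 June 2022 + 90 days = 25 September 2022.
The date disbursement becomes effective: 25 September 2022 + 20 days = 15 October 2022.

15 October 2022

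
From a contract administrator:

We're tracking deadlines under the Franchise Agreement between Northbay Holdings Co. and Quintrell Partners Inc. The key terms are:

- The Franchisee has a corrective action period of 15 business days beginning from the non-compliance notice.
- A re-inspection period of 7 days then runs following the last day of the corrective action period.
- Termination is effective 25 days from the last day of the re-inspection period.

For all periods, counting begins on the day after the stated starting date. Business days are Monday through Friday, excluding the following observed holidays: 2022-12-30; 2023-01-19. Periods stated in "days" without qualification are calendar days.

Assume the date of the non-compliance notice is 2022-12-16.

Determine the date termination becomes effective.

The last day of the corrective action period: 15 business days after Friday, 2022-12-16, skipping weekends and the listed holiday on Dec 30 — Dec 19, Dec 20, Dec 21, Dec 22, …, Jan 5, Jan 6, Jan 9 — lands on Monday, 2023-01-09.
The last day of the re-inspection period: 2023-01-09 + 7 days = 2023-01-16.
The date termination becomes effective: 2023-01-16 + 25 days = 2023-02-10.

2023-02-10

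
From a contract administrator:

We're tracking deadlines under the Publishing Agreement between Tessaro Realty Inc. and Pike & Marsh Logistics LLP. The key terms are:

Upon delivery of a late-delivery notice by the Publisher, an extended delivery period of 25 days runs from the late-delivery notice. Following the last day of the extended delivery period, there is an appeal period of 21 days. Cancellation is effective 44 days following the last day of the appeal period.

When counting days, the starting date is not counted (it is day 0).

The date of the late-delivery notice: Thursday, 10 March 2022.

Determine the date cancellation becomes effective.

Adding 25 calendar days to 10 March 2022 gives 4 April 2022, which is the last day of the extended delivery period.
The last day of the appeal period: 4 April 2022 + 21 days = 25 April 2022.
The date cancellation becomes effective: 25 April 2022 + 44 days = 8 June 2022.

8 June 2022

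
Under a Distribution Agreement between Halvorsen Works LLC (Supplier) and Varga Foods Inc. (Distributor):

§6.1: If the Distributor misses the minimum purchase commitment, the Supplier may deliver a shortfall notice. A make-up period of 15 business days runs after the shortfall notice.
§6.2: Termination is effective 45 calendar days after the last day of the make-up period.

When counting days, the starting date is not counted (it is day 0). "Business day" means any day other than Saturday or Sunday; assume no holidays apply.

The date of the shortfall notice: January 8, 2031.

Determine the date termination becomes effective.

The last day of the make-up period: counting 15 business days from Wednesday, January 8, 2031 (Jan 9, Jan 10, Jan 13, Jan 14, …, Jan 27, Jan 28, Jan 29, skipping weekends) reaches Wednesday, January 29, 2031.
The date termination becomes effective: January 29, 2031 + 45 days = March 15, 2031.

March 15, 2031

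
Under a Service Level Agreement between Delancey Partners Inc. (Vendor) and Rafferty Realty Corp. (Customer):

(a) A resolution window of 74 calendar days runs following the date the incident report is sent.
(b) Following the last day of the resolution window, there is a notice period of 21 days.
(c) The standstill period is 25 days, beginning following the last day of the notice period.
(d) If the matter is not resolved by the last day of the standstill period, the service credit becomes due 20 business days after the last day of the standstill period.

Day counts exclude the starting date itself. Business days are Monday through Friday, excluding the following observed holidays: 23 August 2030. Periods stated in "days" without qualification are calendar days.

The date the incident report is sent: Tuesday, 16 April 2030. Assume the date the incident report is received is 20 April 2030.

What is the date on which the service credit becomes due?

The last day of the resolution window: 16 April 2030 + 74 days = 29 June 2030.
Adding 21 calendar days to 29 June 2030 gives 20 July 2030, which is the last day of the notice period.
The last day of the standstill period: 25 calendar days after 20 July 2030 is 14 August 2030.
The date on which the service credit becomes due: counting 20 business days from Wednesday, 14 August 2030 (Aug 15, Aug 16, Aug 19, Aug 20, …, Sep 10, Sep 11, Sep 12, skipping weekends and the listed holiday on Aug 23) reaches Thursday, 12 September 2030.

12 September 2030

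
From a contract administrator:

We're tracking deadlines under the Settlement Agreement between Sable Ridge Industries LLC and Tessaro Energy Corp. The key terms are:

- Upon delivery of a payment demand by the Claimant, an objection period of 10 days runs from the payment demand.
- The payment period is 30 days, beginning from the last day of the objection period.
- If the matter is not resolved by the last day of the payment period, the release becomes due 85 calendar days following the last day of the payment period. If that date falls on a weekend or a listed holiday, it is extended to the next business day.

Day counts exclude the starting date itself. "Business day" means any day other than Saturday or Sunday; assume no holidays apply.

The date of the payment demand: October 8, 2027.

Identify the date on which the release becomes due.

Adding 10 calendar days to October 8, 2027 gives October 18, 2027, which is the last day of the objection period.
The last day of the payment period: 30 calendar days after October 18, 2027 is November 17, 2027.
Adding 85 calendar days to November 17, 2027 gives February 10, 2028, which is the date on which the release becomes due. February 10, 2028 is a Thursday, so no roll-forward applies.

February 10, 2028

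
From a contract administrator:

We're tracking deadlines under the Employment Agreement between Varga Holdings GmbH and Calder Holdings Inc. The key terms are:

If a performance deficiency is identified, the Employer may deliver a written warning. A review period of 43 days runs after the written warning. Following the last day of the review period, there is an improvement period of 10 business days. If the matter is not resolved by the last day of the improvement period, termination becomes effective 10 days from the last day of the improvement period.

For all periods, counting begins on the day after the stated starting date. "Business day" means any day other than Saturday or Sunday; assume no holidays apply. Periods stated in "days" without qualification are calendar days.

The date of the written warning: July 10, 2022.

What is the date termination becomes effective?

September 15, 2022

The last day of the review period: 43 calendar days after July 10, 2022 is August 22, 2022.
The last day of the improvement period: 10 business days after Monday, August 22, 2022, skipping weekends — Aug 23, Aug 24, Aug 25, Aug 26, Aug 29, Aug 30, Aug 31, Sep 1, Sep 2, Sep 5 — lands on Monday, September 5, 2022.
The date termination becomes effective: September 5, 2022 + 10 days = September 15, 2022.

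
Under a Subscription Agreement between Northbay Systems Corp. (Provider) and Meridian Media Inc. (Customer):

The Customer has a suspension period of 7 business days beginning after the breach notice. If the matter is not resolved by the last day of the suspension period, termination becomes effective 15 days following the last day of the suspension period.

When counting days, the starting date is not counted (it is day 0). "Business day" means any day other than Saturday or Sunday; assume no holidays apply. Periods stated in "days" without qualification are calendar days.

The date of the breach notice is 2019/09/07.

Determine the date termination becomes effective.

The last day of the suspension period: counting 7 business days from Saturday, 2019/09/07 (Sep 9, Sep 10, Sep 11, Sep 12, Sep 13, Sep 16, Sep 17, skipping weekends) reaches Tuesday, 2019/09/17.
The date termination becomes effective: 2019/09/17 + 15 days = 2019/10/02.

2019/10/02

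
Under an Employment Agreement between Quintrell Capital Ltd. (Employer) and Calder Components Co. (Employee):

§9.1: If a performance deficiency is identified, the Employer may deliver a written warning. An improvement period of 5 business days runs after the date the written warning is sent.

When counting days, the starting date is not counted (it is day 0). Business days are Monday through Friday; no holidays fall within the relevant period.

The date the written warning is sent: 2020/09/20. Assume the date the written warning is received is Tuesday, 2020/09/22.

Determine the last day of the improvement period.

2020/09/25

The last day of the improvement period: 5 business days after Sunday, 2020/09/20, skipping weekends — Sep 21, Sep 22, Sep 23, Sep 24, Sep 25 — lands on Friday, 2020/09/25.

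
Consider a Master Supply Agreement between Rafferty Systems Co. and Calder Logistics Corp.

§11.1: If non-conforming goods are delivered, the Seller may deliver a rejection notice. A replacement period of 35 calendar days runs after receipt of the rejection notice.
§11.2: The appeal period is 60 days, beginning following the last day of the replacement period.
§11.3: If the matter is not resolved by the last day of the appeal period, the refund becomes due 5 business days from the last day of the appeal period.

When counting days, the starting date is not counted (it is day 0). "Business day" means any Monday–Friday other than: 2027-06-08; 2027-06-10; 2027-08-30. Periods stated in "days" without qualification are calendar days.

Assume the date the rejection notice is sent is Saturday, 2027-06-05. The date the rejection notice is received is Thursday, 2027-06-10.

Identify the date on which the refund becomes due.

2027-09-20

The last day of the replacement period: 2027-06-10 + 35 days = 2027-07-15.
The last day of the appeal period: 60 calendar days after 2027-07-15 is 2027-09-13.
From Monday, 2027-09-13, 5 business days (Sep 14, Sep 15, Sep 16, Sep 17, Sep 20, skipping weekends) brings us to Monday, 2027-09-20, which is the date on which the refund becomes due.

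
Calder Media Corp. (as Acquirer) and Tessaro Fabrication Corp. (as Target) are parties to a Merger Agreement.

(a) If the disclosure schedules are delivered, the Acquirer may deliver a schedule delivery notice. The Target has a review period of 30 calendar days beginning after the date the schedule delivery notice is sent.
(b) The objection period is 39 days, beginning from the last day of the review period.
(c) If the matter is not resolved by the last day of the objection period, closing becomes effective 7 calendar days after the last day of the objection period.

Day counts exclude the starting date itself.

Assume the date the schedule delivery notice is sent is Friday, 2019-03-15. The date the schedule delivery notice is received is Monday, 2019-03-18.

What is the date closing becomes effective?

2019-05-30

Adding 30 calendar days to 2019-03-15 gives 2019-04-14, which is the last day of the review period.
Adding 39 calendar days to 2019-04-14 gives 2019-05-23, which is the last day of the objection period.
Adding 7 calendar days to 2019-05-23 gives 2019-05-30, which is the date closing becomes effective.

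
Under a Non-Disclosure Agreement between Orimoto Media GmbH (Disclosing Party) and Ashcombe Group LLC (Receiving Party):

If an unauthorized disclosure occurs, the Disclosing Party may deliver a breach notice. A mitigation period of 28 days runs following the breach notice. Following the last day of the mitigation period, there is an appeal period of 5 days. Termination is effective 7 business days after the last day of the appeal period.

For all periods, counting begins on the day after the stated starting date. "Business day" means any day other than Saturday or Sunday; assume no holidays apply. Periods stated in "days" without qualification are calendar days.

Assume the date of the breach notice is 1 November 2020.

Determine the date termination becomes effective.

15 December 2020

The last day of the mitigation period: 1 November 2020 + 28 days = 29 November 2020.
The last day of the appeal period: 29 November 2020 + 5 days = 4 December 2020.
The date termination becomes effective: counting 7 business days from Friday, 4 December 2020 (Dec 7, Dec 8, Dec 9, Dec 10, Dec 11, Dec 14, Dec 15, skipping weekends) reaches Tuesday, 15 December 2020.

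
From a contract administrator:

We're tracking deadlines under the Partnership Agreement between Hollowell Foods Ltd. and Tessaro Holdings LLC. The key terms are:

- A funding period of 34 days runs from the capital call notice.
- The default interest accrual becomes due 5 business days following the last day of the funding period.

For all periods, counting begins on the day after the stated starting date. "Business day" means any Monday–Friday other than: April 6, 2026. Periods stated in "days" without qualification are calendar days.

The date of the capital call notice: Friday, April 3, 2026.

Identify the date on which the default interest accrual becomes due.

May 14, 2026

The last day of the funding period: 34 calendar days after April 3, 2026 is May 7, 2026.
The date on which the default interest accrual becomes due: 5 business days after Thursday, May 7, 2026, skipping weekends — May 8, May 11, May 12, May 13, May 14 — lands on Thursday, May 14, 2026.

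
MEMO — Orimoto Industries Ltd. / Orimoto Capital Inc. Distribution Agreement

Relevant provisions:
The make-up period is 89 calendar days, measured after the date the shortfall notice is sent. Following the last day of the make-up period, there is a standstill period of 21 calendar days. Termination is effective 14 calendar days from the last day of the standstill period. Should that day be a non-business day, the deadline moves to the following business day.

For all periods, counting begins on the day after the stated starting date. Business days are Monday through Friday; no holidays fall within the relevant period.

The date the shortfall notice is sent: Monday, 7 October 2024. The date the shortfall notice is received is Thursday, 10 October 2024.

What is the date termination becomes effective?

10 February 2025

The last day of the make-up period: 89 calendar days after 7 October 2024 is 4 January 2025.
The last day of the standstill period: 4 January 2025 + 21 days = 25 January 2025.
Adding 14 calendar days to 25 January 2025 gives 8 February 2025, which is the date termination becomes effective. That falls on a Saturday, so it rolls to the next business day, Monday, 10 February 2025.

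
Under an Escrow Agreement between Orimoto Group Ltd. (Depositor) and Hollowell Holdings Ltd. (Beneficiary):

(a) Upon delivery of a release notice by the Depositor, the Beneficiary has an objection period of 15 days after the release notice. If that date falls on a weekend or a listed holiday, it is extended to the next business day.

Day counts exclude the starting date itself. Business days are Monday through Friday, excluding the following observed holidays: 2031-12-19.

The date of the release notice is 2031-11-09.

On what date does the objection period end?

2031-11-24

The last day of the objection period: 15 calendar days after 2031-11-09 is 2031-11-24. 2031-11-24 is a Monday and is not a listed holiday, so no roll-forward applies.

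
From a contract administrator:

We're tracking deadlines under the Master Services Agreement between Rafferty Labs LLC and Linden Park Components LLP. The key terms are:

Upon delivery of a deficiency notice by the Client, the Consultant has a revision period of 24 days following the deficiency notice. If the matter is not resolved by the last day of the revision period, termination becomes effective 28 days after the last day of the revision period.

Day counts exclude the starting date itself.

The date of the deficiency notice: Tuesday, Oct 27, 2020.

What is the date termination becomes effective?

Dec 18, 2020

Adding 24 calendar days to Oct 27, 2020 gives Nov 20, 2020, which is the last day of the revision period.
The date termination becomes effective: 28 calendar days after Nov 20, 2020 is Dec 18, 2020.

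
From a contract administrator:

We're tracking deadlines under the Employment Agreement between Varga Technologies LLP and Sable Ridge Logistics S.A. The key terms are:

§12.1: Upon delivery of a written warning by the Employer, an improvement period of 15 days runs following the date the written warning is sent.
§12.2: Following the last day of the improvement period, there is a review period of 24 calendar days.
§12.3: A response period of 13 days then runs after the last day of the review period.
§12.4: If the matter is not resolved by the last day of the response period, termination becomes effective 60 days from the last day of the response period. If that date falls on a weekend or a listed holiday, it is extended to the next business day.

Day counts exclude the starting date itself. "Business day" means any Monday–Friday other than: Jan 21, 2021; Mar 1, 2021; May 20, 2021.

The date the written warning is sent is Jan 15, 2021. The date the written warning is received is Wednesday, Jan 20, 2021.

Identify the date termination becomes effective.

The last day of the improvement period: Jan 15, 2021 + 15 days = Jan 30, 2021.
Adding 24 calendar days to Jan 30, 2021 gives Feb 23, 2021, which is the last day of the review period.
Adding 13 calendar days to Feb 23, 2021 gives Mar 8, 2021, which is the last day of the response period.
The date termination becomes effective: 60 calendar days after Mar 8, 2021 is May 7, 2021. May 7, 2021 is a Friday and is not a listed holiday, so no roll-forward applies.

May 7, 2021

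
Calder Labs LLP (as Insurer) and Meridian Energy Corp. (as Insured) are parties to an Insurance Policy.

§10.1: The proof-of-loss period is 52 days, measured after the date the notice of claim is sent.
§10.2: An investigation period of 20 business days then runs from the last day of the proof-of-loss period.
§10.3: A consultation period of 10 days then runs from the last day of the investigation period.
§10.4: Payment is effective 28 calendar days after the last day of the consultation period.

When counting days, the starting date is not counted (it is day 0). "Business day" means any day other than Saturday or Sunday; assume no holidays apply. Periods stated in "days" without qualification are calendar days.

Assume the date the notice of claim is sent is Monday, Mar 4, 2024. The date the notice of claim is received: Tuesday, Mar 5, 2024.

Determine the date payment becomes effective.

Jun 30, 2024

Adding 52 calendar days to Mar 4, 2024 gives Apr 25, 2024, which is the last day of the proof-of-loss period.
The last day of the investigation period: counting 20 business days from Thursday, Apr 25, 2024 (Apr 26, Apr 29, Apr 30, May 1, …, May 21, May 22, May 23, skipping weekends) reaches Thursday, May 23, 2024.
The last day of the consultation period: 10 calendar days after May 23, 2024 is Jun 2, 2024.
The date payment becomes effective: Jun 2, 2024 + 28 days = Jun 30, 2024.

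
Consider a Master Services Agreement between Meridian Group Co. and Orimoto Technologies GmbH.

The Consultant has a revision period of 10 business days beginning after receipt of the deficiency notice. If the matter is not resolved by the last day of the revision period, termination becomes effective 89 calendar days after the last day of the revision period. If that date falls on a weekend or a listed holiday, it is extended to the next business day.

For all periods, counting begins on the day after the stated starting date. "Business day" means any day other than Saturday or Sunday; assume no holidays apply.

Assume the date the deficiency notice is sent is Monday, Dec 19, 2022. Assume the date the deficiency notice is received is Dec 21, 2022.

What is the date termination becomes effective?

Apr 3, 2023

The last day of the revision period: counting 10 business days from Wednesday, Dec 21, 2022 (Dec 22, Dec 23, Dec 26, Dec 27, Dec 28, Dec 29, Dec 30, Jan 2, Jan 3, Jan 4, skipping weekends) reaches Wednesday, Jan 4, 2023.
The date termination becomes effective: Jan 4, 2023 + 89 days = Apr 3, 2023. Apr 3, 2023 is a Monday, so no roll-forward applies.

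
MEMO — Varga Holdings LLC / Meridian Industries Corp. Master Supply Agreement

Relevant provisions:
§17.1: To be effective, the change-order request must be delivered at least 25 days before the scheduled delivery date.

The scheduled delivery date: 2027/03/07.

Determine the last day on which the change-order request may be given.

2027/02/10

Counting back 25 calendar days from 2027/03/07 gives 2027/02/10.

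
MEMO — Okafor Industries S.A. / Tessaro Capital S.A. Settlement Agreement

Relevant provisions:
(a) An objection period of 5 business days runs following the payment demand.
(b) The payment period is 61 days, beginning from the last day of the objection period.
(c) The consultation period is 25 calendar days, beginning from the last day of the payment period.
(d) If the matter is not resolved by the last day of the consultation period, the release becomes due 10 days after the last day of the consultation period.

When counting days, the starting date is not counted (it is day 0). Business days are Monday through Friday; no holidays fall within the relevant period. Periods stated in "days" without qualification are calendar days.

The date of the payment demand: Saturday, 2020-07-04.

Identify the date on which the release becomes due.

From Saturday, 2020-07-04, 5 business days (Jul 6, Jul 7, Jul 8, Jul 9, Jul 10, skipping weekends) brings us to Friday, 2020-07-10, which is the last day of the objection period.
The last day of the payment period: 2020-07-10 + 61 days = 2020-09-09.
The last day of the consultation period: 2020-09-09 + 25 days = 2020-10-04.
The date on which the release becomes due: 2020-10-04 + 10 days = 2020-10-14.

2020-10-14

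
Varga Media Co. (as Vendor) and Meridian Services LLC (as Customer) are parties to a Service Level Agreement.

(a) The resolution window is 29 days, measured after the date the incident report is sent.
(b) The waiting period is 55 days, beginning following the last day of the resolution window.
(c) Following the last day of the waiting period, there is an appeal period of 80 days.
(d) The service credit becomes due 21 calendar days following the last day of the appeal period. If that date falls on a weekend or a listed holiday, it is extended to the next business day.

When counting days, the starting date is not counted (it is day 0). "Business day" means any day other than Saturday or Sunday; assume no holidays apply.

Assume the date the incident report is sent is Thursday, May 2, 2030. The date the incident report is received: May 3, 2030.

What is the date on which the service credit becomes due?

The last day of the resolution window: 29 calendar days after May 2, 2030 is May 31, 2030.
Adding 55 calendar days to May 31, 2030 gives Jul 25, 2030, which is the last day of the waiting period.
The last day of the appeal period: 80 calendar days after Jul 25, 2030 is Oct 13, 2030.
The date on which the service credit becomes due: Oct 13, 2030 + 21 days = Nov 3, 2030. That falls on a Sunday, so it rolls to the next business day, Monday, Nov 4, 2030.

Nov 4, 2030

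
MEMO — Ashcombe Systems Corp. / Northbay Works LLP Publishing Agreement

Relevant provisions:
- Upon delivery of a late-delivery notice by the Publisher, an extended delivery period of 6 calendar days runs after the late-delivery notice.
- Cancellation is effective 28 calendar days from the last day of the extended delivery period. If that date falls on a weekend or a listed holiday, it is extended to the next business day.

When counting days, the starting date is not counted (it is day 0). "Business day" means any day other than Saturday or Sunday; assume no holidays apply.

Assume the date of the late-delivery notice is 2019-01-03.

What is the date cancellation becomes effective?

2019-02-06

The last day of the extended delivery period: 2019-01-03 + 6 days = 2019-01-09.
The date cancellation becomes effective: 28 calendar days after 2019-01-09 is 2019-02-06. 2019-02-06 is a Wednesday, so no roll-forward applies.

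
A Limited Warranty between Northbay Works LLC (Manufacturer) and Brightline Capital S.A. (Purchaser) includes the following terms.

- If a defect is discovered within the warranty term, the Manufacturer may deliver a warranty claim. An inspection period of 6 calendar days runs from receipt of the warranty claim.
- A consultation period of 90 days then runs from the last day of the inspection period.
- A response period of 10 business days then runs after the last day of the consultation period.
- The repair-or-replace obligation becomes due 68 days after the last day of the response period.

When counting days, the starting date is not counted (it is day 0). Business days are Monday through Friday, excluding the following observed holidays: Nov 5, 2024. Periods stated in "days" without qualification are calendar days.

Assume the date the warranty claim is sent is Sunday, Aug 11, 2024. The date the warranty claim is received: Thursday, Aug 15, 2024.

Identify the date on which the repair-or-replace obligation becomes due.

Feb 9, 2025

The last day of the inspection period: 6 calendar days after Aug 15, 2024 is Aug 21, 2024.
The last day of the consultation period: 90 calendar days after Aug 21, 2024 is Nov 19, 2024.
The last day of the response period: 10 business days after Tuesday, Nov 19, 2024, skipping weekends — Nov 20, Nov 21, Nov 22, Nov 25, Nov 26, Nov 27, Nov 28, Nov 29, Dec 2, Dec 3 — lands on Tuesday, Dec 3, 2024.
The date on which the repair-or-replace obligation becomes due: Dec 3, 2024 + 68 days = Feb 9, 2025.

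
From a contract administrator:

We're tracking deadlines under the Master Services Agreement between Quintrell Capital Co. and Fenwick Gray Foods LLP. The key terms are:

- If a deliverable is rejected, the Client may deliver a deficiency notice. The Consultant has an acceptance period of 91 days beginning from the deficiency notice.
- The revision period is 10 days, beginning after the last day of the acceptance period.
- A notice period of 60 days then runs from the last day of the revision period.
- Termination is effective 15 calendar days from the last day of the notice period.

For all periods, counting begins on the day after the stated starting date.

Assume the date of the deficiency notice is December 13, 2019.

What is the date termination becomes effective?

June 6, 2020

The last day of the acceptance period: 91 calendar days after December 13, 2019 is March 13, 2020.
The last day of the revision period: March 13, 2020 + 10 days = March 23, 2020.
The last day of the notice period: March 23, 2020 + 60 days = May 22, 2020.
The date termination becomes effective: May 22, 2020 + 15 days = June 6, 2020.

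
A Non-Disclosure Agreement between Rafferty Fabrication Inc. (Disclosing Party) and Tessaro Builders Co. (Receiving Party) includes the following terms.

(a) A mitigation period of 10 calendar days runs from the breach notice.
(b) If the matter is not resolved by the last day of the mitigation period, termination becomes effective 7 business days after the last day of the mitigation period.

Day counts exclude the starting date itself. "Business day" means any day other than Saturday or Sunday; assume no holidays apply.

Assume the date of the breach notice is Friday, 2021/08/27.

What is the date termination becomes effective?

The last day of the mitigation period: 2021/08/27 + 10 days = 2021/09/06.
The date termination becomes effective: counting 7 business days from Monday, 2021/09/06 (Sep 7, Sep 8, Sep 9, Sep 10, Sep 13, Sep 14, Sep 15, skipping weekends) reaches Wednesday, 2021/09/15.

2021/09/15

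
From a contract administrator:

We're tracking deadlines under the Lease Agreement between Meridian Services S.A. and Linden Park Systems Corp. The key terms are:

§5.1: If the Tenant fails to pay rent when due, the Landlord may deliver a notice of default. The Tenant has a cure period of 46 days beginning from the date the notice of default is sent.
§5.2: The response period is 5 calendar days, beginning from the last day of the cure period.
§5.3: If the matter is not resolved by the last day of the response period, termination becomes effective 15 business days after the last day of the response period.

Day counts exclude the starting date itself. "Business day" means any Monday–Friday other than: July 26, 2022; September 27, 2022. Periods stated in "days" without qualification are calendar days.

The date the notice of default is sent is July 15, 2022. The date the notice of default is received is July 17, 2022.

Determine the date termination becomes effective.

The last day of the cure period: 46 calendar days after July 15, 2022 is August 30, 2022.
The last day of the response period: August 30, 2022 + 5 days = September 4, 2022.
The date termination becomes effective: counting 15 business days from Sunday, September 4, 2022 (Sep 5, Sep 6, Sep 7, Sep 8, …, Sep 21, Sep 22, Sep 23, skipping weekends) reaches Friday, September 23, 2022.

September 23, 2022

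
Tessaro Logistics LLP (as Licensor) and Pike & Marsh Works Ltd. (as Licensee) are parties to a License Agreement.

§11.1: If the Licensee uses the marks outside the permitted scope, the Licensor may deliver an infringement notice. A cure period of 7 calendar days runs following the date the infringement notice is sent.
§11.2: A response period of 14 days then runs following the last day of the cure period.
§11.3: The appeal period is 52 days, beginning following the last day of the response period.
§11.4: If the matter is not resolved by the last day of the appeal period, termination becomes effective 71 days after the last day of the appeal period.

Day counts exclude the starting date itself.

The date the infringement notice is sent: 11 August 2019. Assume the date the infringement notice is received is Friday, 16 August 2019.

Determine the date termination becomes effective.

Adding 7 calendar days to 11 August 2019 gives 18 August 2019, which is the last day of the cure period.
The last day of the response period: 18 August 2019 + 14 days = 1 September 2019.
The last day of the appeal period: 52 calendar days after 1 September 2019 is 23 October 2019.
The date termination becomes effective: 71 calendar days after 23 October 2019 is 2 January 2020.

2 January 2020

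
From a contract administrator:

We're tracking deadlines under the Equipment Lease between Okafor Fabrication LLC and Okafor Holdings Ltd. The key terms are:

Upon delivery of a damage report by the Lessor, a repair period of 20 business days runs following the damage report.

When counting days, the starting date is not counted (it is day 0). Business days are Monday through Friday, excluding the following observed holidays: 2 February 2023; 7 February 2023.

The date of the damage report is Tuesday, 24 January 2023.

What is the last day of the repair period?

From Tuesday, 24 January 2023, 20 business days (Jan 25, Jan 26, Jan 27, Jan 30, …, Feb 21, Feb 22, Feb 23, skipping weekends and the listed holidays on Feb 2, Feb 7) brings us to Thursday, 23 February 2023, which is the last day of the repair period.

23 February 2023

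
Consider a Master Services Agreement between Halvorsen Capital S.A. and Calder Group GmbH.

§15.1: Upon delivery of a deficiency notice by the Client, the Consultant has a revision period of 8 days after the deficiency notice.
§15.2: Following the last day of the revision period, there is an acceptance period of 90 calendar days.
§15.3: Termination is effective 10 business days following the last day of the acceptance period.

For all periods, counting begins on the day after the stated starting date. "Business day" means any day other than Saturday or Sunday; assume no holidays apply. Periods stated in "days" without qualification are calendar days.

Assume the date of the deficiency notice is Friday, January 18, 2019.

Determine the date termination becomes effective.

Adding 8 calendar days to January 18, 2019 gives January 26, 2019, which is the last day of the revision period.
Adding 90 calendar days to January 26, 2019 gives April 26, 2019, which is the last day of the acceptance period.
The date termination becomes effective: 10 business days after Friday, April 26, 2019, skipping weekends — Apr 29, Apr 30, May 1, May 2, May 3, May 6, May 7, May 8, May 9, May 10 — lands on Friday, May 10, 2019.

May 10, 2019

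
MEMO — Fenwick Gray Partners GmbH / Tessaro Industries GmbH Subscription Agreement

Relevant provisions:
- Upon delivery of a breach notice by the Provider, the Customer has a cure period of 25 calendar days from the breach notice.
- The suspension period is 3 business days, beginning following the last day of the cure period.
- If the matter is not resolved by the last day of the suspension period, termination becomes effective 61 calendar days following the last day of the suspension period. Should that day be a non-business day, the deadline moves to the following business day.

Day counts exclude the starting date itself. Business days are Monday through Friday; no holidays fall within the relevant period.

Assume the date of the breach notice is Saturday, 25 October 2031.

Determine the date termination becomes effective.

The last day of the cure period: 25 calendar days after 25 October 2031 is 19 November 2031.
The last day of the suspension period: counting 3 business days from Wednesday, 19 November 2031 (Nov 20, Nov 21, Nov 24, skipping weekends) reaches Monday, 24 November 2031.
The date termination becomes effective: 24 November 2031 + 61 days = 24 January 2032. That falls on a Saturday, so it rolls to the next business day, Monday, 26 January 2032.

26 January 2032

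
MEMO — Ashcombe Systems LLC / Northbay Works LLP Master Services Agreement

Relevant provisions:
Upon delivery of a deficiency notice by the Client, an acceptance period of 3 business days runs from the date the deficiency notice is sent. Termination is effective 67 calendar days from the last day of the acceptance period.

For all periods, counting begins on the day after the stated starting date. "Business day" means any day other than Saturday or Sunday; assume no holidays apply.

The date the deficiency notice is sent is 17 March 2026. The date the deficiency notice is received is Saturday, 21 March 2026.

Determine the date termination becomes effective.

The last day of the acceptance period: counting 3 business days from Tuesday, 17 March 2026 (Mar 18, Mar 19, Mar 20, skipping weekends) reaches Friday, 20 March 2026.
Adding 67 calendar days to 20 March 2026 gives 26 May 2026, which is the date termination becomes effective.

26 May 2026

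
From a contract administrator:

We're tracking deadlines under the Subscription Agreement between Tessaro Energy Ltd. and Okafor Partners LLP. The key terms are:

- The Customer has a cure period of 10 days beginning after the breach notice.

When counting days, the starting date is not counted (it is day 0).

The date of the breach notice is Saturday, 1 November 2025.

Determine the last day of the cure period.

Adding 10 calendar days to 1 November 2025 gives 11 November 2025, which is the last day of the cure period.

11 November 2025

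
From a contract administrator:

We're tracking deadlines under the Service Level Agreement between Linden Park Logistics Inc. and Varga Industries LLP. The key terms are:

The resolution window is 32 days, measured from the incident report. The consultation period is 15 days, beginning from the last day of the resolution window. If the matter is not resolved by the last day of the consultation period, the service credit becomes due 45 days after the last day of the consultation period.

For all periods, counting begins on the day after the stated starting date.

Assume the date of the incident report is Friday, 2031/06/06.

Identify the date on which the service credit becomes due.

2031/09/06

The last day of the resolution window: 2031/06/06 + 32 days = 2031/07/08.
The last day of the consultation period: 2031/07/08 + 15 days = 2031/07/23.
Adding 45 calendar days to 2031/07/23 gives 2031/09/06, which is the date on which the service credit becomes due.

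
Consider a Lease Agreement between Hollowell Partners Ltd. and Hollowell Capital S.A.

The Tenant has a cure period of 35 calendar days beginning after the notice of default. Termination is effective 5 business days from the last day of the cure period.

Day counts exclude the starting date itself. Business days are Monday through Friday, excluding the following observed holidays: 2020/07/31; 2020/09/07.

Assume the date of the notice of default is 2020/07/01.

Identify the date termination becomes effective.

Adding 35 calendar days to 2020/07/01 gives 2020/08/05, which is the last day of the cure period.
From Wednesday, 2020/08/05, 5 business days (Aug 6, Aug 7, Aug 10, Aug 11, Aug 12, skipping weekends) brings us to Wednesday, 2020/08/12, which is the date termination becomes effective.

2020/08/12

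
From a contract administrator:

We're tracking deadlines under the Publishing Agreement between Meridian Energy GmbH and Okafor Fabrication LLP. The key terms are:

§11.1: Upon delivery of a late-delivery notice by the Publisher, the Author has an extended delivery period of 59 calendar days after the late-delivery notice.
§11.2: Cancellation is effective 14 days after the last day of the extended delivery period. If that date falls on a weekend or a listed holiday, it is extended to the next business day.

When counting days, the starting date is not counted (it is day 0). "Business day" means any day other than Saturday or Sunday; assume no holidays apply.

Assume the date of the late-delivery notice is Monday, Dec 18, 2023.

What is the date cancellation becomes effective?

Adding 59 calendar days to Dec 18, 2023 gives Feb 15, 2024, which is the last day of the extended delivery period.
Adding 14 calendar days to Feb 15, 2024 gives Feb 29, 2024, which is the date cancellation becomes effective. Feb 29, 2024 is a Thursday, so no roll-forward applies.

Feb 29, 2024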